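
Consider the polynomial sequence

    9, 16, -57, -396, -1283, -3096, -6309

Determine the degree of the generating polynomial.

4

D1: 7, -73, -339, -887, -1813, -3213
D2: -80, -266, -548, -926, -1400
D3: -186, -282, -378, -474
D4: -96, -96, -96
The fourth differences are constant, so the polynomial has degree 4.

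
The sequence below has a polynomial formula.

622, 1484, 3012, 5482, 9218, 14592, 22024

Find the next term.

Δ: 862, 1528, 2470, 3736, 5374, 7432
Δ²: 666, 942, 1266, 1638, 2058
Δ³: 276, 324, 372, 420
Δ⁴: 48, 48, 48
The fourth differences are constant (48).
420 + 48 = 468;  2058 + 468 = 2526;  7432 + 2526 = 9958;  22024 + 9958 = 31982

31982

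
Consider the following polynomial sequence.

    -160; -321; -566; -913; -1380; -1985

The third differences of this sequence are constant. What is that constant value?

Δ: -161, -245, -347, -467, -605
Δ²: -84, -102, -120, -138
Δ³: -18, -18, -18

-18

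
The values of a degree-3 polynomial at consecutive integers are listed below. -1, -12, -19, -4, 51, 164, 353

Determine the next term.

636

Δ: -11, -7, 15, 55, 113, 189
Δ²: 4, 22, 40, 58, 76
Δ³: 18, 18, 18, 18
Constant third difference = 18, so extend:
76 + 18 = 94;  189 + 94 = 283;  353 + 283 = 636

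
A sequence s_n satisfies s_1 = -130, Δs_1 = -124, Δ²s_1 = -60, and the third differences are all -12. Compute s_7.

-2014

Build the table forward from the leading diagonal:
Third differences: -12, -12, -12, -12, -12, -12, -12
Second differences: -60, -72, -84, -96, -108, -120, -132
First differences: -124, -184, -256, -340, -436, -544, -664
s: -130, -254, -438, -694, -1034, -1470, -2014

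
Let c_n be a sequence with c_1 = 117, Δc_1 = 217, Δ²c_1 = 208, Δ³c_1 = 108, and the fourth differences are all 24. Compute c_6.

Build the table forward from the leading diagonal:
D4: 24, 24, 24, 24, 24, 24
D3: 108, 132, 156, 180, 204, 228
D2: 208, 316, 448, 604, 784, 988
D1: 217, 425, 741, 1189, 1793, 2577
c: 117, 334, 759, 1500, 2689, 4482

4482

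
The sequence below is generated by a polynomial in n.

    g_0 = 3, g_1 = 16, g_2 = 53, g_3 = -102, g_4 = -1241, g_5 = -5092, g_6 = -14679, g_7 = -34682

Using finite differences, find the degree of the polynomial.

First differences: 13, 37, -155, -1139, -3851, -9587, -20003
Second differences: 24, -192, -984, -2712, -5736, -10416
Third differences: -216, -792, -1728, -3024, -4680
Fourth differences: -576, -936, -1296, -1656
Fifth differences: -360, -360, -360
The fifth differences are constant, so the polynomial has degree 5.

5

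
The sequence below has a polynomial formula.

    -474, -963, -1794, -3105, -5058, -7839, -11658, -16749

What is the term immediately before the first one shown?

-213

-489  -831  -1311  -1953  -2781  -3819  -5091
-342  -480  -642  -828  -1038  -1272
-138  -162  -186  -210  -234
-24  -24  -24  -24
The fourth differences are constant at -24.
Work back: -138 + 24 = -114;  -342 + 114 = -228;  -489 + 228 = -261;  -474 + 261 = -213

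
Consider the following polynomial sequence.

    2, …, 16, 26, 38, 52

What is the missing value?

Using the last 4 terms:
10  12  14
2  2
Constant second difference = 2.
Extend backward: 10 − 2 = 8;  16 − 8 = 8

8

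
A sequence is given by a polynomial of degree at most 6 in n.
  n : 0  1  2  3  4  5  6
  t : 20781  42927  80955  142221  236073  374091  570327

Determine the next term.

841545

Δ: 22146  38028  61266  93852  138018  196236
Δ²: 15882  23238  32586  44166  58218
Δ³: 7356  9348  11580  14052
Δ⁴: 1992  2232  2472
Δ⁵: 240  240
Constant fifth difference = 240, so extend:
2472 + 240 = 2712;  14052 + 2712 = 16764;  58218 + 16764 = 74982;  196236 + 74982 = 271218;  570327 + 271218 = 841545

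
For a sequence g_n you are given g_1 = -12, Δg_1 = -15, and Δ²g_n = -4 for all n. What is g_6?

Build the table forward from the leading diagonal:
Δ²: -4  -4  -4  -4  -4  -4
Δ: -15  -19  -23  -27  -31  -35
g: -12  -27  -46  -69  -96  -127

-127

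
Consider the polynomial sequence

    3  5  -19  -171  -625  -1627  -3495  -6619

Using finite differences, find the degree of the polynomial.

4

First differences: 2, -24, -152, -454, -1002, -1868, -3124
Second differences: -26, -128, -302, -548, -866, -1256
Third differences: -102, -174, -246, -318, -390
Fourth differences: -72, -72, -72, -72
The fourth differences are constant, so the polynomial has degree 4.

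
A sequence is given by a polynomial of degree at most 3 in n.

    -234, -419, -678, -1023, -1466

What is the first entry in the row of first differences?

-185

Δ: -185, -259, -345, -443
Δ²: -74, -86, -98
Δ³: -12, -12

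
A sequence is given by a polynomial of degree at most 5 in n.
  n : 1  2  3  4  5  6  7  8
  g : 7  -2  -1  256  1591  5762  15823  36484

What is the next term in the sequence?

74471

D1: -9, 1, 257, 1335, 4171, 10061, 20661
D2: 10, 256, 1078, 2836, 5890, 10600
D3: 246, 822, 1758, 3054, 4710
D4: 576, 936, 1296, 1656
D5: 360, 360, 360
Constant fifth difference = 360, so extend:
1656 + 360 = 2016;  4710 + 2016 = 6726;  10600 + 6726 = 17326;  20661 + 17326 = 37987;  36484 + 37987 = 74471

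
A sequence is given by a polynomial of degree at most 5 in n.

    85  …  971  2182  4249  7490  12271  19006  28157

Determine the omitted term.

346

Using the last 7 terms:
D1: 1211  2067  3241  4781  6735  9151
D2: 856  1174  1540  1954  2416
D3: 318  366  414  462
D4: 48  48  48
Constant fourth difference = 48.
Extend backward: 318 − 48 = 270;  856 − 270 = 586;  1211 − 586 = 625;  971 − 625 = 346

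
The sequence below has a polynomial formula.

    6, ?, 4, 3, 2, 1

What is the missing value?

5

Using the last 4 terms:
-1, -1, -1
Constant first difference = -1.
Extend backward: 4 + 1 = 5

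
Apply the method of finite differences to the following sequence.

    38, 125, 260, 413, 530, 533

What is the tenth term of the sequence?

D1: 87 , 135 , 153 , 117 , 3
D2: 48 , 18 , -36 , -114
D3: -30 , -54 , -78
D4: -24 , -24
Fourth differences constant at -24.
-78 − 24 = -102;  -114 − 102 = -216;  3 − 216 = -213;  533 − 213 = 320
-102 − 24 = -126;  -216 − 126 = -342;  -213 − 342 = -555;  320 − 555 = -235
-126 − 24 = -150;  -342 − 150 = -492;  -555 − 492 = -1047;  -235 − 1047 = -1282
-150 − 24 = -174;  -492 − 174 = -666;  -1047 − 666 = -1713;  -1282 − 1713 = -2995

-2995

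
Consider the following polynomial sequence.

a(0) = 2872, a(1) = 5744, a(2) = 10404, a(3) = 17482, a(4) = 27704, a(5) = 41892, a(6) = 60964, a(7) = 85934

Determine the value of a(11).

268434

2872 , 4660 , 7078 , 10222 , 14188 , 19072 , 24970
1788 , 2418 , 3144 , 3966 , 4884 , 5898
630 , 726 , 822 , 918 , 1014
96 , 96 , 96 , 96
Fourth differences constant at 96.
1014 + 96 = 1110;  5898 + 1110 = 7008;  24970 + 7008 = 31978;  85934 + 31978 = 117912
1110 + 96 = 1206;  7008 + 1206 = 8214;  31978 + 8214 = 40192;  117912 + 40192 = 158104
1206 + 96 = 1302;  8214 + 1302 = 9516;  40192 + 9516 = 49708;  158104 + 49708 = 207812
1302 + 96 = 1398;  9516 + 1398 = 10914;  49708 + 10914 = 60622;  207812 + 60622 = 268434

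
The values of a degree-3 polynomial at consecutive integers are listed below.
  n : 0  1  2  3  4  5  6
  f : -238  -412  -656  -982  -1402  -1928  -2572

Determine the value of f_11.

-7982

-174, -244, -326, -420, -526, -644
-70, -82, -94, -106, -118
-12, -12, -12, -12
The third differences are constant (-12).
-118 − 12 = -130;  -644 − 130 = -774;  -2572 − 774 = -3346
-130 − 12 = -142;  -774 − 142 = -916;  -3346 − 916 = -4262
-142 − 12 = -154;  -916 − 154 = -1070;  -4262 − 1070 = -5332
-154 − 12 = -166;  -1070 − 166 = -1236;  -5332 − 1236 = -6568
-166 − 12 = -178;  -1236 − 178 = -1414;  -6568 − 1414 = -7982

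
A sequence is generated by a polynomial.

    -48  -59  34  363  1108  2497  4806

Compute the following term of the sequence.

8359

First differences: -11  93  329  745  1389  2309
Second differences: 104  236  416  644  920
Third differences: 132  180  228  276
Fourth differences: 48  48  48
The fourth differences are constant (48).
276 + 48 = 324;  920 + 324 = 1244;  2309 + 1244 = 3553;  4806 + 3553 = 8359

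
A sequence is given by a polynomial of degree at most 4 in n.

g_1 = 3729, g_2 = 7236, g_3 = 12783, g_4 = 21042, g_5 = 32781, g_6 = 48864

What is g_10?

Δ: 3507, 5547, 8259, 11739, 16083
Δ²: 2040, 2712, 3480, 4344
Δ³: 672, 768, 864
Δ⁴: 96, 96
The fourth differences are constant (96).
864 + 96 = 960;  4344 + 960 = 5304;  16083 + 5304 = 21387;  48864 + 21387 = 70251
960 + 96 = 1056;  5304 + 1056 = 6360;  21387 + 6360 = 27747;  70251 + 27747 = 97998
1056 + 96 = 1152;  6360 + 1152 = 7512;  27747 + 7512 = 35259;  97998 + 35259 = 133257
1152 + 96 = 1248;  7512 + 1248 = 8760;  35259 + 8760 = 44019;  133257 + 44019 = 177276

177276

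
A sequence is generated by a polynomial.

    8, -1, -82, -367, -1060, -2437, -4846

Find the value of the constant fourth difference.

First differences: -9, -81, -285, -693, -1377, -2409
Second differences: -72, -204, -408, -684, -1032
Third differences: -132, -204, -276, -348
Fourth differences: -72, -72, -72

-72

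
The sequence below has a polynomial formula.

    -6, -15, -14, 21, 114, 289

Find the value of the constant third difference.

First differences: -9, 1, 35, 93, 175
Second differences: 10, 34, 58, 82
Third differences: 24, 24, 24

24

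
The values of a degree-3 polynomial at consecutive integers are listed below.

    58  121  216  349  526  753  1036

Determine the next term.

1381

63, 95, 133, 177, 227, 283
32, 38, 44, 50, 56
6, 6, 6, 6
Third differences constant at 6.
56 + 6 = 62;  283 + 62 = 345;  1036 + 345 = 1381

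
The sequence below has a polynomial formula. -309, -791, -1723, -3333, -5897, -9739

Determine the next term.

-15231

-482, -932, -1610, -2564, -3842
-450, -678, -954, -1278
-228, -276, -324
-48, -48
Constant fourth difference = -48, so extend:
-324 − 48 = -372;  -1278 − 372 = -1650;  -3842 − 1650 = -5492;  -9739 − 5492 = -15231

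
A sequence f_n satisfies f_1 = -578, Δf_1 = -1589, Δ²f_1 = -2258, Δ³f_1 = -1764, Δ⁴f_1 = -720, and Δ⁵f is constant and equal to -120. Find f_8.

-148579

Build the table forward from the leading diagonal:
D5: -120  -120  -120  -120  -120  -120  -120  -120
D4: -720  -840  -960  -1080  -1200  -1320  -1440  -1560
D3: -1764  -2484  -3324  -4284  -5364  -6564  -7884  -9324
D2: -2258  -4022  -6506  -9830  -14114  -19478  -26042  -33926
D1: -1589  -3847  -7869  -14375  -24205  -38319  -57797  -83839
f: -578  -2167  -6014  -13883  -28258  -52463  -90782  -148579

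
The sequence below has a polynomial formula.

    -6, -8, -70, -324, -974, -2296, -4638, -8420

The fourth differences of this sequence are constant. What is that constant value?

-72

D1: -2, -62, -254, -650, -1322, -2342, -3782
D2: -60, -192, -396, -672, -1020, -1440
D3: -132, -204, -276, -348, -420
D4: -72, -72, -72, -72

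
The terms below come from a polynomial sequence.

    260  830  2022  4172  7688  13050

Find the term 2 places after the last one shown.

31592

570, 1192, 2150, 3516, 5362
622, 958, 1366, 1846
336, 408, 480
72, 72
Fourth differences constant at 72.
480 + 72 = 552;  1846 + 552 = 2398;  5362 + 2398 = 7760;  13050 + 7760 = 20810
552 + 72 = 624;  2398 + 624 = 3022;  7760 + 3022 = 10782;  20810 + 10782 = 31592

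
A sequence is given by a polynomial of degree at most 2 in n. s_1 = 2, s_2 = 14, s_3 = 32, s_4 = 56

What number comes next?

D1: 12, 18, 24
D2: 6, 6
Second differences constant at 6.
24 + 6 = 30;  56 + 30 = 86

86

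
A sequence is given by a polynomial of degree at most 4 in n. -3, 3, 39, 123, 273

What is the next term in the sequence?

507

D1: 6  36  84  150
D2: 30  48  66
D3: 18  18
Third differences constant at 18.
66 + 18 = 84;  150 + 84 = 234;  273 + 234 = 507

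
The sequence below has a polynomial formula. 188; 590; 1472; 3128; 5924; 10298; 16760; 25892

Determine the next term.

38348

Δ: 402 , 882 , 1656 , 2796 , 4374 , 6462 , 9132
Δ²: 480 , 774 , 1140 , 1578 , 2088 , 2670
Δ³: 294 , 366 , 438 , 510 , 582
Δ⁴: 72 , 72 , 72 , 72
The fourth differences are constant (72).
582 + 72 = 654;  2670 + 654 = 3324;  9132 + 3324 = 12456;  25892 + 12456 = 38348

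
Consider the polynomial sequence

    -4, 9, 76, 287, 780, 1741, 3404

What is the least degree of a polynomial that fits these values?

4

13, 67, 211, 493, 961, 1663
54, 144, 282, 468, 702
90, 138, 186, 234
48, 48, 48
The fourth differences are constant, so the polynomial has degree 4.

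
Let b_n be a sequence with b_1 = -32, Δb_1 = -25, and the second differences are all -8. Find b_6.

-237

Build the table forward from the leading diagonal:
D2: -8  -8  -8  -8  -8  -8
D1: -25  -33  -41  -49  -57  -65
b: -32  -57  -90  -131  -180  -237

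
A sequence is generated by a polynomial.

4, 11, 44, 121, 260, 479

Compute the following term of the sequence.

796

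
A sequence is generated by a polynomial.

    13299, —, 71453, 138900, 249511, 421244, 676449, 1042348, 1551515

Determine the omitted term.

Using the last 7 terms:
Δ: 67447  110611  171733  255205  365899  509167
Δ²: 43164  61122  83472  110694  143268
Δ³: 17958  22350  27222  32574
Δ⁴: 4392  4872  5352
Δ⁵: 480  480
Constant fifth difference = 480.
Extend backward: 4392 − 480 = 3912;  17958 − 3912 = 14046;  43164 − 14046 = 29118;  67447 − 29118 = 38329;  71453 − 38329 = 33124

33124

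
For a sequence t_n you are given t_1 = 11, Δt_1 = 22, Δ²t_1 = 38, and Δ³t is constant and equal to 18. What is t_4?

Build the table forward from the leading diagonal:
Δ³: 18  18  18  18
Δ²: 38  56  74  92
Δ: 22  60  116  190
t: 11  33  93  209

209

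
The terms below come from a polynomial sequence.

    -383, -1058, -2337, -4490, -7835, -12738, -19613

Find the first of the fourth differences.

-48

D1: -675, -1279, -2153, -3345, -4903, -6875
D2: -604, -874, -1192, -1558, -1972
D3: -270, -318, -366, -414
D4: -48, -48, -48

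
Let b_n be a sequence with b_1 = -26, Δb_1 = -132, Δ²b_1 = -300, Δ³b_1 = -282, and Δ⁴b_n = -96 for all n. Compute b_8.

Build the table forward from the leading diagonal:
Fourth differences: -96, -96, -96, -96, -96, -96, -96, -96
Third differences: -282, -378, -474, -570, -666, -762, -858, -954
Second differences: -300, -582, -960, -1434, -2004, -2670, -3432, -4290
First differences: -132, -432, -1014, -1974, -3408, -5412, -8082, -11514
b: -26, -158, -590, -1604, -3578, -6986, -12398, -20480

-20480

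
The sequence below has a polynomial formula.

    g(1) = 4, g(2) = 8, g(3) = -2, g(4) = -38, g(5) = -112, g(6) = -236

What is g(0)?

-2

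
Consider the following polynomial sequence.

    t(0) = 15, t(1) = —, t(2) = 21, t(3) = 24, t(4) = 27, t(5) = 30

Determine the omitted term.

18

Using the last 4 terms:
D1: 3, 3, 3
Constant first difference = 3.
Extend backward: 21 − 3 = 18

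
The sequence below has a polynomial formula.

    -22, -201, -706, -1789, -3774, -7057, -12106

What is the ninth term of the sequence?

First differences: -179, -505, -1083, -1985, -3283, -5049
Second differences: -326, -578, -902, -1298, -1766
Third differences: -252, -324, -396, -468
Fourth differences: -72, -72, -72
The fourth differences are constant (-72).
-468 − 72 = -540;  -1766 − 540 = -2306;  -5049 − 2306 = -7355;  -12106 − 7355 = -19461
-540 − 72 = -612;  -2306 − 612 = -2918;  -7355 − 2918 = -10273;  -19461 − 10273 = -29734

-29734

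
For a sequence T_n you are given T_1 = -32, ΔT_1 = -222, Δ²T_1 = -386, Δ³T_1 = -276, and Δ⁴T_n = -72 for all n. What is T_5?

Build the table forward from the leading diagonal:
Δ⁴: -72  -72  -72  -72  -72
Δ³: -276  -348  -420  -492  -564
Δ²: -386  -662  -1010  -1430  -1922
Δ: -222  -608  -1270  -2280  -3710
T: -32  -254  -862  -2132  -4412

-4412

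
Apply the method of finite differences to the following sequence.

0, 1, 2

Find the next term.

1 , 1
Constant first difference = 1, so extend:
2 + 1 = 3

3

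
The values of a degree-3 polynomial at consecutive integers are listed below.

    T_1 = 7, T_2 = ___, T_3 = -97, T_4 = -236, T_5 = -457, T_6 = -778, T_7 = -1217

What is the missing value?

-22

Using the last 5 terms:
Δ: -139, -221, -321, -439
Δ²: -82, -100, -118
Δ³: -18, -18
Constant third difference = -18.
Extend backward: -82 + 18 = -64;  -139 + 64 = -75;  -97 + 75 = -22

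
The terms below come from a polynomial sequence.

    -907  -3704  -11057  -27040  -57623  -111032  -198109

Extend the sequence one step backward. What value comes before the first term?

-128

D1: -2797  -7353  -15983  -30583  -53409  -87077
D2: -4556  -8630  -14600  -22826  -33668
D3: -4074  -5970  -8226  -10842
D4: -1896  -2256  -2616
D5: -360  -360
The fifth differences are constant at -360.
Work back: -1896 + 360 = -1536;  -4074 + 1536 = -2538;  -4556 + 2538 = -2018;  -2797 + 2018 = -779;  -907 + 779 = -128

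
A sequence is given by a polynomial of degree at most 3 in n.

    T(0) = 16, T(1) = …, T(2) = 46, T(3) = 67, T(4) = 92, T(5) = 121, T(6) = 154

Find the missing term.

Using the last 5 terms:
D1: 21  25  29  33
D2: 4  4  4
Constant second difference = 4.
Extend backward: 21 − 4 = 17;  46 − 17 = 29

29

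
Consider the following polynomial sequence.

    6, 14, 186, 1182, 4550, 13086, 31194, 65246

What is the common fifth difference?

First differences: 8, 172, 996, 3368, 8536, 18108, 34052
Second differences: 164, 824, 2372, 5168, 9572, 15944
Third differences: 660, 1548, 2796, 4404, 6372
Fourth differences: 888, 1248, 1608, 1968
Fifth differences: 360, 360, 360

360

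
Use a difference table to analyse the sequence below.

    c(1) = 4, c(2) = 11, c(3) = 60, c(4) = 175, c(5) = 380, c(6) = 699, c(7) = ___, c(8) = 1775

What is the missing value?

Using the first 6 terms:
First differences: 7, 49, 115, 205, 319
Second differences: 42, 66, 90, 114
Third differences: 24, 24, 24
Constant third difference = 24.
Extend forward: 114 + 24 = 138;  319 + 138 = 457;  699 + 457 = 1156

1156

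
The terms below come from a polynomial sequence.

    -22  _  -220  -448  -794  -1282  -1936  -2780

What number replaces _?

Using the last 6 terms:
-228  -346  -488  -654  -844
-118  -142  -166  -190
-24  -24  -24
Constant third difference = -24.
Extend backward: -118 + 24 = -94;  -228 + 94 = -134;  -220 + 134 = -86

-86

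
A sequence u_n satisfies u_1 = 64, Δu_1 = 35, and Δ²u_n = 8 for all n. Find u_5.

252

Build the table forward from the leading diagonal:
Δ²: 8, 8, 8, 8, 8
Δ: 35, 43, 51, 59, 67
u: 64, 99, 142, 193, 252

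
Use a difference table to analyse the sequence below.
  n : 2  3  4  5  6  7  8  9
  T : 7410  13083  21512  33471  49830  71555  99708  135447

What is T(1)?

Δ: 5673, 8429, 11959, 16359, 21725, 28153, 35739
Δ²: 2756, 3530, 4400, 5366, 6428, 7586
Δ³: 774, 870, 966, 1062, 1158
Δ⁴: 96, 96, 96, 96
The fourth differences are constant at 96.
Work back: 774 − 96 = 678;  2756 − 678 = 2078;  5673 − 2078 = 3595;  7410 − 3595 = 3815

3815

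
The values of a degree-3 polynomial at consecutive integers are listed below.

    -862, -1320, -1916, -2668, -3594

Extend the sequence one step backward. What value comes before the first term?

-524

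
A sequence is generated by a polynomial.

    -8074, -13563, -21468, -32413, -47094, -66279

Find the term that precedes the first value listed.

First differences: -5489, -7905, -10945, -14681, -19185
Second differences: -2416, -3040, -3736, -4504
Third differences: -624, -696, -768
Fourth differences: -72, -72
The fourth differences are constant at -72.
Work back: -624 + 72 = -552;  -2416 + 552 = -1864;  -5489 + 1864 = -3625;  -8074 + 3625 = -4449

-4449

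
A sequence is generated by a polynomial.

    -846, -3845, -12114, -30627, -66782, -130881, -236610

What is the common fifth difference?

First differences: -2999, -8269, -18513, -36155, -64099, -105729
Second differences: -5270, -10244, -17642, -27944, -41630
Third differences: -4974, -7398, -10302, -13686
Fourth differences: -2424, -2904, -3384
Fifth differences: -480, -480

-480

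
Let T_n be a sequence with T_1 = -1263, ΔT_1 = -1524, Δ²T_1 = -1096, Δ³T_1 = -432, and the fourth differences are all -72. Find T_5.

-15735

Build the table forward from the leading diagonal:
D4: -72  -72  -72  -72  -72
D3: -432  -504  -576  -648  -720
D2: -1096  -1528  -2032  -2608  -3256
D1: -1524  -2620  -4148  -6180  -8788
T: -1263  -2787  -5407  -9555  -15735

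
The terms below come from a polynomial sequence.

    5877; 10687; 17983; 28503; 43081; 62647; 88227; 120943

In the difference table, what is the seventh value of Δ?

Δ: 4810, 7296, 10520, 14578, 19566, 25580, 32716
Δ²: 2486, 3224, 4058, 4988, 6014, 7136
Δ³: 738, 834, 930, 1026, 1122
Δ⁴: 96, 96, 96, 96

32716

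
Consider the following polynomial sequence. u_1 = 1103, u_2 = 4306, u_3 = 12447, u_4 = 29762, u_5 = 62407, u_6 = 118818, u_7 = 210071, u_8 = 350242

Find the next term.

First differences: 3203, 8141, 17315, 32645, 56411, 91253, 140171
Second differences: 4938, 9174, 15330, 23766, 34842, 48918
Third differences: 4236, 6156, 8436, 11076, 14076
Fourth differences: 1920, 2280, 2640, 3000
Fifth differences: 360, 360, 360
The fifth differences are constant (360).
3000 + 360 = 3360;  14076 + 3360 = 17436;  48918 + 17436 = 66354;  140171 + 66354 = 206525;  350242 + 206525 = 556767

556767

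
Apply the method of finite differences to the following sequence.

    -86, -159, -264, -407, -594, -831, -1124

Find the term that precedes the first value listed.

-39

Δ: -73  -105  -143  -187  -237  -293
Δ²: -32  -38  -44  -50  -56
Δ³: -6  -6  -6  -6
The third differences are constant at -6.
Work back: -32 + 6 = -26;  -73 + 26 = -47;  -86 + 47 = -39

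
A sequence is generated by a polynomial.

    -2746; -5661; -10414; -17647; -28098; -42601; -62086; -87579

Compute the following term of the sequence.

-120202

Δ: -2915, -4753, -7233, -10451, -14503, -19485, -25493
Δ²: -1838, -2480, -3218, -4052, -4982, -6008
Δ³: -642, -738, -834, -930, -1026
Δ⁴: -96, -96, -96, -96
The fourth differences are constant (-96).
-1026 − 96 = -1122;  -6008 − 1122 = -7130;  -25493 − 7130 = -32623;  -87579 − 32623 = -120202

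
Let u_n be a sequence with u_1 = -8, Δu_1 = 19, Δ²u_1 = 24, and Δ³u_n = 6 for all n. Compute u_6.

387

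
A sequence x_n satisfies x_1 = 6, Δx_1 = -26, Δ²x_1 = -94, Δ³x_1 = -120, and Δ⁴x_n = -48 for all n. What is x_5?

Build the table forward from the leading diagonal:
D4: -48, -48, -48, -48, -48
D3: -120, -168, -216, -264, -312
D2: -94, -214, -382, -598, -862
D1: -26, -120, -334, -716, -1314
x: 6, -20, -140, -474, -1190

-1190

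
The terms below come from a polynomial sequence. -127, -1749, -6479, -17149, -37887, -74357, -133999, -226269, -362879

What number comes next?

-558037

D1: -1622, -4730, -10670, -20738, -36470, -59642, -92270, -136610
D2: -3108, -5940, -10068, -15732, -23172, -32628, -44340
D3: -2832, -4128, -5664, -7440, -9456, -11712
D4: -1296, -1536, -1776, -2016, -2256
D5: -240, -240, -240, -240
Constant fifth difference = -240, so extend:
-2256 − 240 = -2496;  -11712 − 2496 = -14208;  -44340 − 14208 = -58548;  -136610 − 58548 = -195158;  -362879 − 195158 = -558037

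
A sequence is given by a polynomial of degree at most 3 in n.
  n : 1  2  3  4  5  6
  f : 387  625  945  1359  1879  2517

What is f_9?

5259

D1: 238, 320, 414, 520, 638
D2: 82, 94, 106, 118
D3: 12, 12, 12
Constant third difference = 12, so extend:
118 + 12 = 130;  638 + 130 = 768;  2517 + 768 = 3285
130 + 12 = 142;  768 + 142 = 910;  3285 + 910 = 4195
142 + 12 = 154;  910 + 154 = 1064;  4195 + 1064 = 5259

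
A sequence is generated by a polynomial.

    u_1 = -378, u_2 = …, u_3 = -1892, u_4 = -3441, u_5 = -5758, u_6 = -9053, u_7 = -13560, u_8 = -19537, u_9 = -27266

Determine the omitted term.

Using the last 7 terms:
-1549, -2317, -3295, -4507, -5977, -7729
-768, -978, -1212, -1470, -1752
-210, -234, -258, -282
-24, -24, -24
Constant fourth difference = -24.
Extend backward: -210 + 24 = -186;  -768 + 186 = -582;  -1549 + 582 = -967;  -1892 + 967 = -925

-925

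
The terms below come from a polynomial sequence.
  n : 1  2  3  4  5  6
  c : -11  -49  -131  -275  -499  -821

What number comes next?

Δ: -38, -82, -144, -224, -322
Δ²: -44, -62, -80, -98
Δ³: -18, -18, -18
Constant third difference = -18, so extend:
-98 − 18 = -116;  -322 − 116 = -438;  -821 − 438 = -1259

-1259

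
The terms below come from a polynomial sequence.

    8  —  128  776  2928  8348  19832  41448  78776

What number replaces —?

Using the last 7 terms:
Δ: 648, 2152, 5420, 11484, 21616, 37328
Δ²: 1504, 3268, 6064, 10132, 15712
Δ³: 1764, 2796, 4068, 5580
Δ⁴: 1032, 1272, 1512
Δ⁵: 240, 240
Constant fifth difference = 240.
Extend backward: 1032 − 240 = 792;  1764 − 792 = 972;  1504 − 972 = 532;  648 − 532 = 116;  128 − 116 = 12

12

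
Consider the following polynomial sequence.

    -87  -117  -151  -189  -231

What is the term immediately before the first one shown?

-61

Δ: -30  -34  -38  -42
Δ²: -4  -4  -4
The second differences are constant at -4.
Work back: -30 + 4 = -26;  -87 + 26 = -61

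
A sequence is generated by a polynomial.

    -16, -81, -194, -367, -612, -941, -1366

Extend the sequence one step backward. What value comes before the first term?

13

D1: -65, -113, -173, -245, -329, -425
D2: -48, -60, -72, -84, -96
D3: -12, -12, -12, -12
The third differences are constant at -12.
Work back: -48 + 12 = -36;  -65 + 36 = -29;  -16 + 29 = 13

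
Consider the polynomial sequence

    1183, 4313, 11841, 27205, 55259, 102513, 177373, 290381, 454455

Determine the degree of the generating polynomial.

Δ: 3130, 7528, 15364, 28054, 47254, 74860, 113008, 164074
Δ²: 4398, 7836, 12690, 19200, 27606, 38148, 51066
Δ³: 3438, 4854, 6510, 8406, 10542, 12918
Δ⁴: 1416, 1656, 1896, 2136, 2376
Δ⁵: 240, 240, 240, 240
The fifth differences are constant, so the polynomial has degree 5.

5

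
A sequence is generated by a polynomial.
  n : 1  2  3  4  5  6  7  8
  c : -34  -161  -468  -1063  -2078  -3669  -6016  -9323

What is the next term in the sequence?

D1: -127, -307, -595, -1015, -1591, -2347, -3307
D2: -180, -288, -420, -576, -756, -960
D3: -108, -132, -156, -180, -204
D4: -24, -24, -24, -24
The fourth differences are constant (-24).
-204 − 24 = -228;  -960 − 228 = -1188;  -3307 − 1188 = -4495;  -9323 − 4495 = -13818

-13818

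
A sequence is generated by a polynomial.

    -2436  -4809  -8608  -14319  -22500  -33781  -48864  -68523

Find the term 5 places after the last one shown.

Δ: -2373, -3799, -5711, -8181, -11281, -15083, -19659
Δ²: -1426, -1912, -2470, -3100, -3802, -4576
Δ³: -486, -558, -630, -702, -774
Δ⁴: -72, -72, -72, -72
The fourth differences are constant (-72).
-774 − 72 = -846;  -4576 − 846 = -5422;  -19659 − 5422 = -25081;  -68523 − 25081 = -93604
-846 − 72 = -918;  -5422 − 918 = -6340;  -25081 − 6340 = -31421;  -93604 − 31421 = -125025
-918 − 72 = -990;  -6340 − 990 = -7330;  -31421 − 7330 = -38751;  -125025 − 38751 = -163776
-990 − 72 = -1062;  -7330 − 1062 = -8392;  -38751 − 8392 = -47143;  -163776 − 47143 = -210919
-1062 − 72 = -1134;  -8392 − 1134 = -9526;  -47143 − 9526 = -56669;  -210919 − 56669 = -267588

-267588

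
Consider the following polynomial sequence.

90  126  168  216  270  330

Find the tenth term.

First differences: 36, 42, 48, 54, 60
Second differences: 6, 6, 6, 6
Second differences constant at 6.
60 + 6 = 66;  330 + 66 = 396
66 + 6 = 72;  396 + 72 = 468
72 + 6 = 78;  468 + 78 = 546
78 + 6 = 84;  546 + 84 = 630

630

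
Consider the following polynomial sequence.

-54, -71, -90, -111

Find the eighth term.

First differences: -17, -19, -21
Second differences: -2, -2
The second differences are constant (-2).
-21 − 2 = -23;  -111 − 23 = -134
-23 − 2 = -25;  -134 − 25 = -159
-25 − 2 = -27;  -159 − 27 = -186
-27 − 2 = -29;  -186 − 29 = -215

-215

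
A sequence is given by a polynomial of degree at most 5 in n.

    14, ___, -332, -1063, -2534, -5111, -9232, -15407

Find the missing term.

Using the last 6 terms:
-731, -1471, -2577, -4121, -6175
-740, -1106, -1544, -2054
-366, -438, -510
-72, -72
Constant fourth difference = -72.
Extend backward: -366 + 72 = -294;  -740 + 294 = -446;  -731 + 446 = -285;  -332 + 285 = -47

-47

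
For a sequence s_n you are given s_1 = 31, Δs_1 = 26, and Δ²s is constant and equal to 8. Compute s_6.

Build the table forward from the leading diagonal:
Second differences: 8  8  8  8  8  8
First differences: 26  34  42  50  58  66
s: 31  57  91  133  183  241

241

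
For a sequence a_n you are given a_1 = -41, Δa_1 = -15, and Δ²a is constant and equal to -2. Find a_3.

-73

Build the table forward from the leading diagonal:
Δ²: -2  -2  -2
Δ: -15  -17  -19
a: -41  -56  -73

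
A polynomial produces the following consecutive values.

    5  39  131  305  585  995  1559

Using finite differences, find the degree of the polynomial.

3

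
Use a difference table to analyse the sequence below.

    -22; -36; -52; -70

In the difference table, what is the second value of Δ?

First differences: -14, -16, -18
Second differences: -2, -2

-16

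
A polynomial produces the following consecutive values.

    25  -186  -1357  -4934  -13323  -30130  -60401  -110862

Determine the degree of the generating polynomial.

Δ: -211, -1171, -3577, -8389, -16807, -30271, -50461
Δ²: -960, -2406, -4812, -8418, -13464, -20190
Δ³: -1446, -2406, -3606, -5046, -6726
Δ⁴: -960, -1200, -1440, -1680
Δ⁵: -240, -240, -240
The fifth differences are constant, so the polynomial has degree 5.

5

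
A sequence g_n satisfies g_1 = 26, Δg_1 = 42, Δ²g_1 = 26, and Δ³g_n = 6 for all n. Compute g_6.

Build the table forward from the leading diagonal:
Δ³: 6  6  6  6  6  6
Δ²: 26  32  38  44  50  56
Δ: 42  68  100  138  182  232
g: 26  68  136  236  374  556

556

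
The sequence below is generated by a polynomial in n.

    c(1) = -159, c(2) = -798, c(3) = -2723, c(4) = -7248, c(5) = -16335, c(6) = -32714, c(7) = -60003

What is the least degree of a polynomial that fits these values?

5

D1: -639, -1925, -4525, -9087, -16379, -27289
D2: -1286, -2600, -4562, -7292, -10910
D3: -1314, -1962, -2730, -3618
D4: -648, -768, -888
D5: -120, -120
The fifth differences are constant, so the polynomial has degree 5.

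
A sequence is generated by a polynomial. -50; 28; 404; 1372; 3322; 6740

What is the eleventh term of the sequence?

69580

D1: 78  376  968  1950  3418
D2: 298  592  982  1468
D3: 294  390  486
D4: 96  96
Fourth differences constant at 96.
486 + 96 = 582;  1468 + 582 = 2050;  3418 + 2050 = 5468;  6740 + 5468 = 12208
582 + 96 = 678;  2050 + 678 = 2728;  5468 + 2728 = 8196;  12208 + 8196 = 20404
678 + 96 = 774;  2728 + 774 = 3502;  8196 + 3502 = 11698;  20404 + 11698 = 32102
774 + 96 = 870;  3502 + 870 = 4372;  11698 + 4372 = 16070;  32102 + 16070 = 48172
870 + 96 = 966;  4372 + 966 = 5338;  16070 + 5338 = 21408;  48172 + 21408 = 69580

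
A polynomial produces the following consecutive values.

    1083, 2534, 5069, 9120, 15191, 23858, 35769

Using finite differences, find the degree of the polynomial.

4

D1: 1451, 2535, 4051, 6071, 8667, 11911
D2: 1084, 1516, 2020, 2596, 3244
D3: 432, 504, 576, 648
D4: 72, 72, 72
The fourth differences are constant, so the polynomial has degree 4.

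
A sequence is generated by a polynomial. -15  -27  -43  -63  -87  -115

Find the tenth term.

First differences: -12 , -16 , -20 , -24 , -28
Second differences: -4 , -4 , -4 , -4
The second differences are constant (-4).
-28 − 4 = -32;  -115 − 32 = -147
-32 − 4 = -36;  -147 − 36 = -183
-36 − 4 = -40;  -183 − 40 = -223
-40 − 4 = -44;  -223 − 44 = -267

-267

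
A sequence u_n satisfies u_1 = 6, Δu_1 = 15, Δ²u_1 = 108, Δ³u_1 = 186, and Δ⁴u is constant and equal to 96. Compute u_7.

Build the table forward from the leading diagonal:
D4: 96, 96, 96, 96, 96, 96, 96
D3: 186, 282, 378, 474, 570, 666, 762
D2: 108, 294, 576, 954, 1428, 1998, 2664
D1: 15, 123, 417, 993, 1947, 3375, 5373
u: 6, 21, 144, 561, 1554, 3501, 6876

6876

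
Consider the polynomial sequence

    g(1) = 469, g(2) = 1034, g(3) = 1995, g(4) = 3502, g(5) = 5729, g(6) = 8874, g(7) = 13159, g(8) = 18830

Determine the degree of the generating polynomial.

First differences: 565, 961, 1507, 2227, 3145, 4285, 5671
Second differences: 396, 546, 720, 918, 1140, 1386
Third differences: 150, 174, 198, 222, 246
Fourth differences: 24, 24, 24, 24
The fourth differences are constant, so the polynomial has degree 4.

4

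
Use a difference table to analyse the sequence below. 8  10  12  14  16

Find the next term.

D1: 2  2  2  2
First differences constant at 2.
16 + 2 = 18

18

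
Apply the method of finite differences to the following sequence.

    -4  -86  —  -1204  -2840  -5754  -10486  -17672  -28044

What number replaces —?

Using the last 6 terms:
-1636  -2914  -4732  -7186  -10372
-1278  -1818  -2454  -3186
-540  -636  -732
-96  -96
Constant fourth difference = -96.
Extend backward: -540 + 96 = -444;  -1278 + 444 = -834;  -1636 + 834 = -802;  -1204 + 802 = -402

-402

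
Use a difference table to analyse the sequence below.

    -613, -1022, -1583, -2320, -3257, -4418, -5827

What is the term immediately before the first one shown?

-409  -561  -737  -937  -1161  -1409
-152  -176  -200  -224  -248
-24  -24  -24  -24
The third differences are constant at -24.
Work back: -152 + 24 = -128;  -409 + 128 = -281;  -613 + 281 = -332

-332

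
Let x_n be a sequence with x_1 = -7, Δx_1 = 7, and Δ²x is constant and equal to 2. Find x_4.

Build the table forward from the leading diagonal:
Second differences: 2  2  2  2
First differences: 7  9  11  13
x: -7  0  9  20

20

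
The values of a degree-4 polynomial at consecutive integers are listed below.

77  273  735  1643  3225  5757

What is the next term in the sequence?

9563

196, 462, 908, 1582, 2532
266, 446, 674, 950
180, 228, 276
48, 48
Fourth differences constant at 48.
276 + 48 = 324;  950 + 324 = 1274;  2532 + 1274 = 3806;  5757 + 3806 = 9563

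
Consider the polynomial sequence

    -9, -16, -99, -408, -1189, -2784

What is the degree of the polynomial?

4

Δ: -7, -83, -309, -781, -1595
Δ²: -76, -226, -472, -814
Δ³: -150, -246, -342
Δ⁴: -96, -96
The fourth differences are constant, so the polynomial has degree 4.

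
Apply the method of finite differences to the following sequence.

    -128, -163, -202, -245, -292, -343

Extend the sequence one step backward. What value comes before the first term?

-97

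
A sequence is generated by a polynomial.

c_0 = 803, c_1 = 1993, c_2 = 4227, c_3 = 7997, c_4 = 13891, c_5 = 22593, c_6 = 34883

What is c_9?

Δ: 1190 , 2234 , 3770 , 5894 , 8702 , 12290
Δ²: 1044 , 1536 , 2124 , 2808 , 3588
Δ³: 492 , 588 , 684 , 780
Δ⁴: 96 , 96 , 96
Fourth differences constant at 96.
780 + 96 = 876;  3588 + 876 = 4464;  12290 + 4464 = 16754;  34883 + 16754 = 51637
876 + 96 = 972;  4464 + 972 = 5436;  16754 + 5436 = 22190;  51637 + 22190 = 73827
972 + 96 = 1068;  5436 + 1068 = 6504;  22190 + 6504 = 28694;  73827 + 28694 = 102521

102521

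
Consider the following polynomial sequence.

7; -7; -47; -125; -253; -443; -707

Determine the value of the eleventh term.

-14  -40  -78  -128  -190  -264
-26  -38  -50  -62  -74
-12  -12  -12  -12
Third differences constant at -12.
-74 − 12 = -86;  -264 − 86 = -350;  -707 − 350 = -1057
-86 − 12 = -98;  -350 − 98 = -448;  -1057 − 448 = -1505
-98 − 12 = -110;  -448 − 110 = -558;  -1505 − 558 = -2063
-110 − 12 = -122;  -558 − 122 = -680;  -2063 − 680 = -2743

-2743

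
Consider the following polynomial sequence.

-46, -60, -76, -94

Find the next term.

D1: -14, -16, -18
D2: -2, -2
The second differences are constant (-2).
-18 − 2 = -20;  -94 − 20 = -114

-114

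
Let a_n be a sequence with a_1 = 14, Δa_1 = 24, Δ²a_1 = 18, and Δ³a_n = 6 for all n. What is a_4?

146

Build the table forward from the leading diagonal:
Third differences: 6, 6, 6, 6
Second differences: 18, 24, 30, 36
First differences: 24, 42, 66, 96
a: 14, 38, 80, 146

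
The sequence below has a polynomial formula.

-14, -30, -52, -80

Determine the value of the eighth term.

-252

D1: -16, -22, -28
D2: -6, -6
Second differences constant at -6.
-28 − 6 = -34;  -80 − 34 = -114
-34 − 6 = -40;  -114 − 40 = -154
-40 − 6 = -46;  -154 − 46 = -200
-46 − 6 = -52;  -200 − 52 = -252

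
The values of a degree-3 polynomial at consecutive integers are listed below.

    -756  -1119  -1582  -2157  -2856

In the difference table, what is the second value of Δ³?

First differences: -363, -463, -575, -699
Second differences: -100, -112, -124
Third differences: -12, -12

-12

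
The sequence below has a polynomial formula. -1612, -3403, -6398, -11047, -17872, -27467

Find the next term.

D1: -1791 , -2995 , -4649 , -6825 , -9595
D2: -1204 , -1654 , -2176 , -2770
D3: -450 , -522 , -594
D4: -72 , -72
The fourth differences are constant (-72).
-594 − 72 = -666;  -2770 − 666 = -3436;  -9595 − 3436 = -13031;  -27467 − 13031 = -40498

-40498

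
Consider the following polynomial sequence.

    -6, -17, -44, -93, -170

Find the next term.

D1: -11, -27, -49, -77
D2: -16, -22, -28
D3: -6, -6
Constant third difference = -6, so extend:
-28 − 6 = -34;  -77 − 34 = -111;  -170 − 111 = -281

-281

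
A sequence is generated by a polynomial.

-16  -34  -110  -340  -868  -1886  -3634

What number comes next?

D1: -18 , -76 , -230 , -528 , -1018 , -1748
D2: -58 , -154 , -298 , -490 , -730
D3: -96 , -144 , -192 , -240
D4: -48 , -48 , -48
The fourth differences are constant (-48).
-240 − 48 = -288;  -730 − 288 = -1018;  -1748 − 1018 = -2766;  -3634 − 2766 = -6400

-6400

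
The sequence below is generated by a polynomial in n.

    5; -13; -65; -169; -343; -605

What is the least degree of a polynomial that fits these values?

D1: -18, -52, -104, -174, -262
D2: -34, -52, -70, -88
D3: -18, -18, -18
The third differences are constant, so the polynomial has degree 3.

3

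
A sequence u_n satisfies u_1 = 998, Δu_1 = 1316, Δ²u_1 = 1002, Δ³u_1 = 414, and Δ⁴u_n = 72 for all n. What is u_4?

Build the table forward from the leading diagonal:
Fourth differences: 72  72  72  72
Third differences: 414  486  558  630
Second differences: 1002  1416  1902  2460
First differences: 1316  2318  3734  5636
u: 998  2314  4632  8366

8366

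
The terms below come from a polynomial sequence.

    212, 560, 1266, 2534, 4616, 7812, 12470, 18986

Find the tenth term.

39416

348 , 706 , 1268 , 2082 , 3196 , 4658 , 6516
358 , 562 , 814 , 1114 , 1462 , 1858
204 , 252 , 300 , 348 , 396
48 , 48 , 48 , 48
The fourth differences are constant (48).
396 + 48 = 444;  1858 + 444 = 2302;  6516 + 2302 = 8818;  18986 + 8818 = 27804
444 + 48 = 492;  2302 + 492 = 2794;  8818 + 2794 = 11612;  27804 + 11612 = 39416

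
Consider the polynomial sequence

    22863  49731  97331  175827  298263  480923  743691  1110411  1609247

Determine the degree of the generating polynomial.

First differences: 26868, 47600, 78496, 122436, 182660, 262768, 366720, 498836
Second differences: 20732, 30896, 43940, 60224, 80108, 103952, 132116
Third differences: 10164, 13044, 16284, 19884, 23844, 28164
Fourth differences: 2880, 3240, 3600, 3960, 4320
Fifth differences: 360, 360, 360, 360
The fifth differences are constant, so the polynomial has degree 5.

5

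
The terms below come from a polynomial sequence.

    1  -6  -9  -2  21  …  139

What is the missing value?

66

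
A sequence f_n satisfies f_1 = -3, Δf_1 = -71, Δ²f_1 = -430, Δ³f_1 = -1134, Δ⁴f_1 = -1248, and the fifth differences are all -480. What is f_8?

Build the table forward from the leading diagonal:
D5: -480  -480  -480  -480  -480  -480  -480  -480
D4: -1248  -1728  -2208  -2688  -3168  -3648  -4128  -4608
D3: -1134  -2382  -4110  -6318  -9006  -12174  -15822  -19950
D2: -430  -1564  -3946  -8056  -14374  -23380  -35554  -51376
D1: -71  -501  -2065  -6011  -14067  -28441  -51821  -87375
f: -3  -74  -575  -2640  -8651  -22718  -51159  -102980

-102980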